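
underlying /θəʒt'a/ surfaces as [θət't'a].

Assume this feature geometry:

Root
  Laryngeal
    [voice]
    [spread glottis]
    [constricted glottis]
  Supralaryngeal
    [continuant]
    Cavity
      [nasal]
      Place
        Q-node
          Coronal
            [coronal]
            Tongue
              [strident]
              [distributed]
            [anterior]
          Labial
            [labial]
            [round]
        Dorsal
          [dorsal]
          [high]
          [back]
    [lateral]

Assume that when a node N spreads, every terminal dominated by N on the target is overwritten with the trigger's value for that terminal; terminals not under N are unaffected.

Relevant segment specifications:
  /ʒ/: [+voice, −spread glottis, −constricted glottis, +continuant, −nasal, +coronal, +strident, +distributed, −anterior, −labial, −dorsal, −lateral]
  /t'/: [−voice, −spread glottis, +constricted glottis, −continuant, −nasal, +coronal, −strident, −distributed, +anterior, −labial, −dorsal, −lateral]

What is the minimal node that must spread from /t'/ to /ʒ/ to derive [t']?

Comparing /ʒ/ with its surface form [t'], the features that change are [voice], [constricted glottis], [continuant], [anterior], [distributed], [strident].
The smallest constituent containing every changed terminal is Root — each of its daughters lacks at least one of the affected features.
Delinking /ʒ/'s Root and associating /t'/'s Root gives precisely the feature bundle of [t'].

Root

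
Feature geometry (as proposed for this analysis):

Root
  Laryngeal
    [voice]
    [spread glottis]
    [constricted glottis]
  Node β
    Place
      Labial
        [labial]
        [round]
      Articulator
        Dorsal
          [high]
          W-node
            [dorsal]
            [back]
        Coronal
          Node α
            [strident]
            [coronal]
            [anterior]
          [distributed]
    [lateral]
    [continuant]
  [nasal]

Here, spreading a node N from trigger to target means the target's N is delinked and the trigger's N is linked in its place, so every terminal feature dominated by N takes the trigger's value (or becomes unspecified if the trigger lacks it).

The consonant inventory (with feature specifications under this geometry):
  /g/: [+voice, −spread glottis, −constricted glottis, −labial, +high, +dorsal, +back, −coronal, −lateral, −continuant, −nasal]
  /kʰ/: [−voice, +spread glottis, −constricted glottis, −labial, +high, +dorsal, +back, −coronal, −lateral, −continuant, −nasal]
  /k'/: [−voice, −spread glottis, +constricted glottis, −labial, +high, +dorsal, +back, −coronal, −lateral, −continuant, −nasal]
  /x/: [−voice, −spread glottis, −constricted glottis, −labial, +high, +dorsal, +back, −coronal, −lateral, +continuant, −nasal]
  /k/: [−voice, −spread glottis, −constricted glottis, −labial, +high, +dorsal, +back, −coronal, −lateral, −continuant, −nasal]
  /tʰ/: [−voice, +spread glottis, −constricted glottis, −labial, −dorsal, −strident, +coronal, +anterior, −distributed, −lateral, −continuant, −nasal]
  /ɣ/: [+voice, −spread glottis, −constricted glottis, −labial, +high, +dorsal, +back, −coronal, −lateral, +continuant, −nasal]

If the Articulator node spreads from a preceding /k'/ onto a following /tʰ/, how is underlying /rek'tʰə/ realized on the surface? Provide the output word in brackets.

Articulator immediately or transitively dominates [high], [dorsal], [back], [strident], [coronal], [anterior], [distributed].
Spreading Articulator from /k'/ onto /tʰ/ replaces those values with /k'/'s: [+high], [+dorsal], [+back], [−coronal]. Features outside Articulator ([voice], [spread glottis], [constricted glottis], …) stay as in /tʰ/.
Among the inventory, only /kʰ/ has exactly this specification, giving the surface form [rek'kʰə].

[rek'kʰə]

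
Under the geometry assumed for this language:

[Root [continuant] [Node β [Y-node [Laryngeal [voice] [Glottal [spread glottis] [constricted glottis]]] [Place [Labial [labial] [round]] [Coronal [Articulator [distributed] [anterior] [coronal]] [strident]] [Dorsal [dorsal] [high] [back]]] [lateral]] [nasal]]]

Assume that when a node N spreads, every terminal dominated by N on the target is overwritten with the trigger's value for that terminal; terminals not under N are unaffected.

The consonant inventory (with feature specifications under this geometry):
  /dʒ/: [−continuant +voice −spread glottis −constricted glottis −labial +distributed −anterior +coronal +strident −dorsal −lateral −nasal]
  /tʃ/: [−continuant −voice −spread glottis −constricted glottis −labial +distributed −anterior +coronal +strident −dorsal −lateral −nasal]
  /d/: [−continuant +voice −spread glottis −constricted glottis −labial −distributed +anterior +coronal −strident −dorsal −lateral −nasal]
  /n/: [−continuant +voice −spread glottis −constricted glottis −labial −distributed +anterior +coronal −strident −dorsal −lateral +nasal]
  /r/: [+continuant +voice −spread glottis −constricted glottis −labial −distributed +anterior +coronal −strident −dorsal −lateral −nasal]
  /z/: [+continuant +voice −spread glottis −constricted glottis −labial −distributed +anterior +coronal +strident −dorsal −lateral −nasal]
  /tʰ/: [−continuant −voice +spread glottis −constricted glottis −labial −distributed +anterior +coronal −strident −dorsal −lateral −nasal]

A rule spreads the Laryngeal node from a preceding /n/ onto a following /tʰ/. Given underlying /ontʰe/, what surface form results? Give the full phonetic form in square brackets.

Laryngeal immediately or transitively dominates [voice], [spread glottis], [constricted glottis].
The target acquires /n/'s values for everything under Laryngeal — [+voice], [−spread glottis], [−constricted glottis] — while keeping its own [continuant], [labial], [distributed], ….
The resulting bundle matches /d/ in the inventory; substituting it for /tʰ/ gives [onde].

[onde]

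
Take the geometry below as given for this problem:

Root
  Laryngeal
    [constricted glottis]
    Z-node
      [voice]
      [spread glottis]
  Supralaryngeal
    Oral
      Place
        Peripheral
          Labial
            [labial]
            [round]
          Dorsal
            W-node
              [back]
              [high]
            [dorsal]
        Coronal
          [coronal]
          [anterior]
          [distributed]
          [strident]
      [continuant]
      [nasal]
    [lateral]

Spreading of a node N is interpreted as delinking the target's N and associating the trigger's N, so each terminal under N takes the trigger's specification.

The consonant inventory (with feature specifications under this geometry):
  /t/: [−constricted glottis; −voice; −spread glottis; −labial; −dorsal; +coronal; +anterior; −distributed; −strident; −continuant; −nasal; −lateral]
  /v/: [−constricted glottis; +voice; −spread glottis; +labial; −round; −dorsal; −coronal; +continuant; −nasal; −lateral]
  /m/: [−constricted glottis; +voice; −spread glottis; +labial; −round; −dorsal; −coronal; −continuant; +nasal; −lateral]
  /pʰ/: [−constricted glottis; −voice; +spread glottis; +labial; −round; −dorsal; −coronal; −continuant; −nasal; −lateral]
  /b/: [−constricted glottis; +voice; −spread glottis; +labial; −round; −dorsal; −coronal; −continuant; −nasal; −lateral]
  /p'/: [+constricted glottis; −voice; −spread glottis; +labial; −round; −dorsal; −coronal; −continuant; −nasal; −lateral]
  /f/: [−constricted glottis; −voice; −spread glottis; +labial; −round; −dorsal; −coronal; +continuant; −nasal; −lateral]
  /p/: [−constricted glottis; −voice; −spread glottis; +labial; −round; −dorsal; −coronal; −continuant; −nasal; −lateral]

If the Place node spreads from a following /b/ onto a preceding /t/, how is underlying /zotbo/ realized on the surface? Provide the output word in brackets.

Terminals under Place in this geometry: [labial], [round], [back], [high], [dorsal], [coronal], [anterior], [distributed], [strident].
Spreading Place from /b/ onto /t/ replaces those values with /b/'s: [+labial], [−round], [−dorsal], [−coronal]. Features outside Place ([constricted glottis], [voice], [spread glottis], …) stay as in /t/.
Among the inventory, only /p/ has exactly this specification, giving the surface form [zopbo].

[zopbo]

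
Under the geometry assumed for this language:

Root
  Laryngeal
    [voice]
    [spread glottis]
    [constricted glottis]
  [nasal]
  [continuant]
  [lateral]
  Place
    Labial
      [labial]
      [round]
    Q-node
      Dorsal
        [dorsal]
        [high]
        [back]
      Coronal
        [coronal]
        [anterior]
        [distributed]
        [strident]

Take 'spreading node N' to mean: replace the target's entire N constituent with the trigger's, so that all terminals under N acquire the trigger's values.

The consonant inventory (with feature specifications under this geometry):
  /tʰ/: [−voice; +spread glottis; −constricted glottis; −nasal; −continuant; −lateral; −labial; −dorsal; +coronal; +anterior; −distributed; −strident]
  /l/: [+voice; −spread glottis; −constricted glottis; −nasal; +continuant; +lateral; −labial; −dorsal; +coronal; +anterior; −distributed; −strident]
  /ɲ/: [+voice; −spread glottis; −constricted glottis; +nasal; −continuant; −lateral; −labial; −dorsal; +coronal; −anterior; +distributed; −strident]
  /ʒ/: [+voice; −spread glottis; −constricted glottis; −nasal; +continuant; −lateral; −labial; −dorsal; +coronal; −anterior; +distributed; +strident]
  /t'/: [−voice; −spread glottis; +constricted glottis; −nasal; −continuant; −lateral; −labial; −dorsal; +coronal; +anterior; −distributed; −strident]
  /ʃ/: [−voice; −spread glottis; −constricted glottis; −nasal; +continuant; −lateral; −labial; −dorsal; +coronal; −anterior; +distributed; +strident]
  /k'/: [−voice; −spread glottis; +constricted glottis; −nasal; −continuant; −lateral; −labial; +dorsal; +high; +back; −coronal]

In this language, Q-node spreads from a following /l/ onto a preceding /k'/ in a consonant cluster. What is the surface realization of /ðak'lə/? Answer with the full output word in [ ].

[ðat'lə]

The Q-node node dominates the terminals [dorsal], [high], [back], [coronal], [anterior], [distributed], [strident].
The target acquires /l/'s values for everything under Q-node — [−dorsal], [+coronal], [+anterior], [−distributed], [−strident] — while keeping its own [voice], [spread glottis], [constricted glottis], ….
The resulting bundle matches /t'/ in the inventory; substituting it for /k'/ gives [ðat'lə].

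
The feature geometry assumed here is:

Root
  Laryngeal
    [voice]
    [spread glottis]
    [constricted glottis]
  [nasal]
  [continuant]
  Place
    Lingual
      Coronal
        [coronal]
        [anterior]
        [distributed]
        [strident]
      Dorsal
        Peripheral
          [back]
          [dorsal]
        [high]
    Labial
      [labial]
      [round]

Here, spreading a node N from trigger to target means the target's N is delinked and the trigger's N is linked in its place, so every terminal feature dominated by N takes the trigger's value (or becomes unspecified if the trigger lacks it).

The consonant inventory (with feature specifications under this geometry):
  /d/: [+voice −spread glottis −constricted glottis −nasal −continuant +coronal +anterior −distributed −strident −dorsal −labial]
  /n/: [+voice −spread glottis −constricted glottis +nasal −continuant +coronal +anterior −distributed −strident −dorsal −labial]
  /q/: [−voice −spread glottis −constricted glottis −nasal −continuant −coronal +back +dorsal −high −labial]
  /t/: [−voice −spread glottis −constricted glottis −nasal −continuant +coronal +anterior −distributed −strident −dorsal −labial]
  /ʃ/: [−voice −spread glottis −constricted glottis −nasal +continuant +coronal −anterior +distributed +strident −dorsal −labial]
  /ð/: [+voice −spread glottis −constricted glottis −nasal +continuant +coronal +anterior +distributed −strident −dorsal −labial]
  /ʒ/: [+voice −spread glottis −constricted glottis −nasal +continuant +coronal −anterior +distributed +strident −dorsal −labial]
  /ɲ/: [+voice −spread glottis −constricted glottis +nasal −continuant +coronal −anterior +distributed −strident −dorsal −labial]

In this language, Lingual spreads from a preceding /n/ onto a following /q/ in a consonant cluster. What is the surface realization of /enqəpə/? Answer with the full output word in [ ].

The Lingual node dominates the terminals [coronal], [anterior], [distributed], [strident], [back], [dorsal], [high].
After delinking /q/'s Lingual and linking /n/'s, the affected terminals become [+coronal], [+anterior], [−distributed], [−strident], [−dorsal]; [voice], [spread glottis], [constricted glottis], … (outside Lingual) are retained from /q/.
Among the inventory, only /t/ has exactly this specification, giving the surface form [entəpə].

[entəpə]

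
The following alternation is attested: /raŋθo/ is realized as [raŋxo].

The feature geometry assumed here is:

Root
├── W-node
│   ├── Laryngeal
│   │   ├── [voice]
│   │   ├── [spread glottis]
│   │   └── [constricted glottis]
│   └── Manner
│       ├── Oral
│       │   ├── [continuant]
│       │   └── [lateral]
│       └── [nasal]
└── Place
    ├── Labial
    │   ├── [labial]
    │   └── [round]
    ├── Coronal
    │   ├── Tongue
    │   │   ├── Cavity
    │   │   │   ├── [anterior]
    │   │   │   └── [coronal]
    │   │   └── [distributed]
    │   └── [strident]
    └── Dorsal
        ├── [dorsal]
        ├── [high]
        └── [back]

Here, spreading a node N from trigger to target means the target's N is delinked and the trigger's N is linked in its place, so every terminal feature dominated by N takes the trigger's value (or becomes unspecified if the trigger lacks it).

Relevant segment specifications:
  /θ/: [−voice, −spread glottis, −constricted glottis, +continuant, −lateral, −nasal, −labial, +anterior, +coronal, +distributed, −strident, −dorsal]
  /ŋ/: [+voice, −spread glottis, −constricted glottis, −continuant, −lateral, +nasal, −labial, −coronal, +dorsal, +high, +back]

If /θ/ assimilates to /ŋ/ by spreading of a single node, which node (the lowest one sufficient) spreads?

Feature comparison: [coronal], [anterior], [distributed], [strident], [dorsal], [high], [back] differ between /θ/ and [x]; the remaining terminals match.
In this geometry the lowest node dominating all of them is Place: every daughter of Place dominates only a proper subset, so no lower node suffices.
If Place spreads, every terminal under it takes /ŋ/'s value, producing [x] as observed.
Since [continuant], [voice] are preserved even though /ŋ/ disagrees there, no node above Place spread.

Place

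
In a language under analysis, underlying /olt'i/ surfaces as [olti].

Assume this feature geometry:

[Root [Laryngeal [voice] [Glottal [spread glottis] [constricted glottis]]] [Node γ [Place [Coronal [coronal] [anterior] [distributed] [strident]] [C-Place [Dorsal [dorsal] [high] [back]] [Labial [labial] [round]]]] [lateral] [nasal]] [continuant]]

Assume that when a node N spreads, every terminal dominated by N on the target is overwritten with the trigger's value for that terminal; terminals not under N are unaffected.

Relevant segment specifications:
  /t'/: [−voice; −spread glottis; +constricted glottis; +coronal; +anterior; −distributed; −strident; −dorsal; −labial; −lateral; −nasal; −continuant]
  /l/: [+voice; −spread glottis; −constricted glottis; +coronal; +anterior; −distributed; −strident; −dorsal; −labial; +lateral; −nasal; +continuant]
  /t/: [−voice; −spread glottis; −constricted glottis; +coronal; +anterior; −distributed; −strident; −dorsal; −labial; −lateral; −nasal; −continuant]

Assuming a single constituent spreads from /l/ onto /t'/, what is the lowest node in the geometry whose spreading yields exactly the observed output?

The alternation /t'/ → [t] changes [constricted glottis] and nothing else.
With a single altered terminal, the smallest constituent that could spread is that terminal — [constricted glottis].
Features on which the two segments disagree outside [constricted glottis], such as [voice], [lateral], are unchanged — nothing dominating them spread, and [constricted glottis] is the minimal sufficient constituent.

[constricted glottis]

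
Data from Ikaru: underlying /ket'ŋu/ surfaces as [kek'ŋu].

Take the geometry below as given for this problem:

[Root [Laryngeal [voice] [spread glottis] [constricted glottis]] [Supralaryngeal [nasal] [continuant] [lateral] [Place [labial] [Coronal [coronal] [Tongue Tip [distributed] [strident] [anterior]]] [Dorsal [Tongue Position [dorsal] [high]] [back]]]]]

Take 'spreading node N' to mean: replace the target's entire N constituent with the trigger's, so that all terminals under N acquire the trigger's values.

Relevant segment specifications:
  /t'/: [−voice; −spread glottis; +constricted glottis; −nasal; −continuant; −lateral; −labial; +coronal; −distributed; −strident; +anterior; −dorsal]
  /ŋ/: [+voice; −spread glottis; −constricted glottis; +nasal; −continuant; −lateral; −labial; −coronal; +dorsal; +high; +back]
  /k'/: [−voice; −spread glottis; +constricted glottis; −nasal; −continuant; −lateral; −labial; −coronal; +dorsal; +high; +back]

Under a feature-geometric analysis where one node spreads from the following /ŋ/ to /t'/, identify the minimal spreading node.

Place

Comparing /t'/ with its surface form [k'], the features that change are [coronal], [anterior], [distributed], [strident], [dorsal], [high], [back].
Tracing each changed feature up the tree, the paths first meet at Place; any lower node misses at least one of them.
Spreading Place from /ŋ/ overwrites each of those terminals with /ŋ/'s values, yielding exactly [k'].
Had Supralaryngeal or a higher node spread, [nasal] would have taken /ŋ/'s value; it stays as in /t'/, confirming the spreading constituent is exactly Place.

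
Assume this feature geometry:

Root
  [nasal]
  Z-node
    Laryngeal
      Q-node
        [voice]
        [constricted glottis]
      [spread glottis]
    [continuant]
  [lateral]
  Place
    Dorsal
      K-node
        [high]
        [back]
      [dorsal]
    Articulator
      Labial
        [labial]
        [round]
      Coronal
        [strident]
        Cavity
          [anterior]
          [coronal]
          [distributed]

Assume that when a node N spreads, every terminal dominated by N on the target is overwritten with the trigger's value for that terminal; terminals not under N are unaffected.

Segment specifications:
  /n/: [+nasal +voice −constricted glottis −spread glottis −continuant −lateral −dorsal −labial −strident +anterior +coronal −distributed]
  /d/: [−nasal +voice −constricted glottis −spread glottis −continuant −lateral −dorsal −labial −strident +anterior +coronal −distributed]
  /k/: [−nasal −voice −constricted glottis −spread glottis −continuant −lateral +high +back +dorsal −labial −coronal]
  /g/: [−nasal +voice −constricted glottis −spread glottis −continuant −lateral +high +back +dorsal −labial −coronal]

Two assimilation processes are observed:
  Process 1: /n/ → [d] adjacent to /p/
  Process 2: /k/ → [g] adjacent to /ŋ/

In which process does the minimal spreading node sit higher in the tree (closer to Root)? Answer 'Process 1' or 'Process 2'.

Process 1

Process 1: the feature that changes is [nasal]; the minimal node is [nasal] (depth 1).
Process 2 alters [voice]; the lowest dominating node is [voice] (depth 4 from Root).
[nasal] (depth 1) sits above [voice] (depth 4), making Process 1 the one with the higher spreading node.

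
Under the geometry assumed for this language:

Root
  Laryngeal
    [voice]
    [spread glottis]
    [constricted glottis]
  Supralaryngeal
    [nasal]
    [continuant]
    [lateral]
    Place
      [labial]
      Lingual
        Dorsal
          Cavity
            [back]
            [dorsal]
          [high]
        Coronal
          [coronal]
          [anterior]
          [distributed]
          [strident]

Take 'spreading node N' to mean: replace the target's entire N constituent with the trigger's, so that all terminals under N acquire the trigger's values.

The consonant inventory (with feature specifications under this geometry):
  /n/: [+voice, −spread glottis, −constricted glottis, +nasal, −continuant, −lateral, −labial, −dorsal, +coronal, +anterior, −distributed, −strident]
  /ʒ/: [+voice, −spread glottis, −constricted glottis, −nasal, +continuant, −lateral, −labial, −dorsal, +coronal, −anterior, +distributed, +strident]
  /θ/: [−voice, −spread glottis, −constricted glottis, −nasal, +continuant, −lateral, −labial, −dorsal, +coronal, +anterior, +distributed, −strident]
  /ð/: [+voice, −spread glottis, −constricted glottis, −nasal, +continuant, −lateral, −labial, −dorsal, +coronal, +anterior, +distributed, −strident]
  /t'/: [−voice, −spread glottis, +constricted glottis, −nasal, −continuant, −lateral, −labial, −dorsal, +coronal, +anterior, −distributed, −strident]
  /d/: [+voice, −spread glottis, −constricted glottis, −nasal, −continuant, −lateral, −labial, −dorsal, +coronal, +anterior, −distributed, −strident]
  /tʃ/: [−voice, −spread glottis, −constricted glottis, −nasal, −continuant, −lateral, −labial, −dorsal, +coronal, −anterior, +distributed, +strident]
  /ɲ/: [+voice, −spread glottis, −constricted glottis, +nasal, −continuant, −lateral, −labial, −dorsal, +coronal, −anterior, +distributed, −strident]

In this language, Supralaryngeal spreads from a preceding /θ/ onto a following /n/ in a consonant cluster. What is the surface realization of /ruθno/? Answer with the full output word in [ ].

Terminals under Supralaryngeal in this geometry: [nasal], [continuant], [lateral], [labial], [back], [dorsal], [high], [coronal], [anterior], [distributed], [strident].
Spreading Supralaryngeal from /θ/ onto /n/ replaces those values with /θ/'s: [−nasal], [+continuant], [−lateral], [−labial], [−dorsal], [+coronal], [+anterior], [+distributed], [−strident]. Features outside Supralaryngeal ([voice], [spread glottis], [constricted glottis]) stay as in /n/.
Among the inventory, only /ð/ has exactly this specification, giving the surface form [ruθðo].

[ruθðo]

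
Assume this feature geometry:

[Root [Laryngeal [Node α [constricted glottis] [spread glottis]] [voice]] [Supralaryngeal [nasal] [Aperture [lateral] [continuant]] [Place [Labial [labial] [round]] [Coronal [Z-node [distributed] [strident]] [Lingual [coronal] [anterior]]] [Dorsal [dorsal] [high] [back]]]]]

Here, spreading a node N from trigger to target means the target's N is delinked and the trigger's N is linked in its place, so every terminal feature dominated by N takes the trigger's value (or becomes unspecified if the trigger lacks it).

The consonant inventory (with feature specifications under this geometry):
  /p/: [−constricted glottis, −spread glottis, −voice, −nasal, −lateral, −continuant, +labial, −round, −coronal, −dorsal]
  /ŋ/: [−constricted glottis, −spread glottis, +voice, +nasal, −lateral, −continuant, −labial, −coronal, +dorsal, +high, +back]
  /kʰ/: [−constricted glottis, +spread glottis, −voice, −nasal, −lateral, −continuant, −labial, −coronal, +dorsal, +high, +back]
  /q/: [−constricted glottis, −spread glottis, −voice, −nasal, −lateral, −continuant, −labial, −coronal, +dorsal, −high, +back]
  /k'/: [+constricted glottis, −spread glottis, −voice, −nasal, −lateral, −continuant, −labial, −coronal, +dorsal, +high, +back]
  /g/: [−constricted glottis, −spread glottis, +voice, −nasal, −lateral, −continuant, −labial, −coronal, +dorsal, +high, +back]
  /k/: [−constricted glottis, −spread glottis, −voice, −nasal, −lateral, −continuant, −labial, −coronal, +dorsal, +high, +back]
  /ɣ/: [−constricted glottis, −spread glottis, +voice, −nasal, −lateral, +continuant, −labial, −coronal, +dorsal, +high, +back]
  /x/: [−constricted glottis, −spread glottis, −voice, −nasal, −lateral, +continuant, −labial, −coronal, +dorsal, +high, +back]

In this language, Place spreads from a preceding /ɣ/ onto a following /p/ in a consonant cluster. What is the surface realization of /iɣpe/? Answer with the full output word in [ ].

[iɣke]

Terminals under Place in this geometry: [labial], [round], [distributed], [strident], [coronal], [anterior], [dorsal], [high], [back].
The target acquires /ɣ/'s values for everything under Place — [−labial], [−coronal], [+dorsal], [+high], [+back] — while keeping its own [constricted glottis], [spread glottis], [voice], ….
The resulting bundle matches /k/ in the inventory; substituting it for /p/ gives [iɣke].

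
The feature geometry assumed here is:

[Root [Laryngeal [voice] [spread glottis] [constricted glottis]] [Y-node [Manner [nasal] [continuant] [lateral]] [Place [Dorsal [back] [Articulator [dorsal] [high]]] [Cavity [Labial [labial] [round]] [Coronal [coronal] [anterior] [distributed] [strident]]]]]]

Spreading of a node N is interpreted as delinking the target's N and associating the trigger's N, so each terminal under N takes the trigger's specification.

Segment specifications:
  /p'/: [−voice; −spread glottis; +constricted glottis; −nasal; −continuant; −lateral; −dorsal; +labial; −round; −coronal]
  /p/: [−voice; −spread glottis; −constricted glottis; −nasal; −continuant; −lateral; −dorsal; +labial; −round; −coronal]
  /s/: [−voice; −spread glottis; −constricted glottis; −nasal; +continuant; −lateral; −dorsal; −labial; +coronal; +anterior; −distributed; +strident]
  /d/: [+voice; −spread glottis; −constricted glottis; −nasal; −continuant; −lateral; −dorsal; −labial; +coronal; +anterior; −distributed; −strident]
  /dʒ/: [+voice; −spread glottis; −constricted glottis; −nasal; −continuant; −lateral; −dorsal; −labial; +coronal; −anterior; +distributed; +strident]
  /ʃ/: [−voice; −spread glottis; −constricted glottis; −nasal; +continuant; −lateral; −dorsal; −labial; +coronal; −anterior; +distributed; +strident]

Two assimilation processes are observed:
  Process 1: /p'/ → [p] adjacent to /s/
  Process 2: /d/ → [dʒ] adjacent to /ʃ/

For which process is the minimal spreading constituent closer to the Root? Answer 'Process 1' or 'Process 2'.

Process 1

Process 1: the feature that changes is [constricted glottis]; the minimal node is [constricted glottis] (depth 2).
Process 2: the features that change are [anterior], [distributed], [strident]; the minimal node is Coronal (depth 4).
[constricted glottis] is closer to Root than Coronal, so Process 1 spreads the higher node.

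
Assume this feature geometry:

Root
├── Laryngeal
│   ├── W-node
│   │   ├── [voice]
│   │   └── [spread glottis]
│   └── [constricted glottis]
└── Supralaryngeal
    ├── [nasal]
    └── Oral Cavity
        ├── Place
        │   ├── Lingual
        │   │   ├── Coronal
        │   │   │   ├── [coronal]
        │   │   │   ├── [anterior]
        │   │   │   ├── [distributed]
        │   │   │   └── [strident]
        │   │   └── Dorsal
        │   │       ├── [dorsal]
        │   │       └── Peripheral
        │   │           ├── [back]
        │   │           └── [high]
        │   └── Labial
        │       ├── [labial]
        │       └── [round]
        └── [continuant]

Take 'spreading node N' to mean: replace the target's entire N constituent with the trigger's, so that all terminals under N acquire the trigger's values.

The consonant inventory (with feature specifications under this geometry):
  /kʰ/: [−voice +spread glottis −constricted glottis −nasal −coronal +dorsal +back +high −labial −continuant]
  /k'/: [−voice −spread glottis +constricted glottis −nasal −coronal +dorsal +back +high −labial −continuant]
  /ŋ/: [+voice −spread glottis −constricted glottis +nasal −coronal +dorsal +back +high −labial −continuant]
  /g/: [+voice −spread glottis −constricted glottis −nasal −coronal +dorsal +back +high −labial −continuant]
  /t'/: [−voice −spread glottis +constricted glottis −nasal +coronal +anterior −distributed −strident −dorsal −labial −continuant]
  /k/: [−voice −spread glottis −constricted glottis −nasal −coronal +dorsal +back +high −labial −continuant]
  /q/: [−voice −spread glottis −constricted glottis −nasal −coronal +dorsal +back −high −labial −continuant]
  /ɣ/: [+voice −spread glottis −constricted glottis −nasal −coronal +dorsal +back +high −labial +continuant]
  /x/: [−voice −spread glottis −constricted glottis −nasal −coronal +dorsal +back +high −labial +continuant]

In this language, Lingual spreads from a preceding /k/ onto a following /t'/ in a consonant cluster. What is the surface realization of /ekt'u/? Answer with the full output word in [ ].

Lingual immediately or transitively dominates [coronal], [anterior], [distributed], [strident], [dorsal], [back], [high].
After delinking /t'/'s Lingual and linking /k/'s, the affected terminals become [−coronal], [+dorsal], [+back], [+high]; [voice], [spread glottis], [constricted glottis], … (outside Lingual) are retained from /t'/.
This feature bundle is that of [k'], so /ekt'u/ surfaces as [ekk'u].

[ekk'u]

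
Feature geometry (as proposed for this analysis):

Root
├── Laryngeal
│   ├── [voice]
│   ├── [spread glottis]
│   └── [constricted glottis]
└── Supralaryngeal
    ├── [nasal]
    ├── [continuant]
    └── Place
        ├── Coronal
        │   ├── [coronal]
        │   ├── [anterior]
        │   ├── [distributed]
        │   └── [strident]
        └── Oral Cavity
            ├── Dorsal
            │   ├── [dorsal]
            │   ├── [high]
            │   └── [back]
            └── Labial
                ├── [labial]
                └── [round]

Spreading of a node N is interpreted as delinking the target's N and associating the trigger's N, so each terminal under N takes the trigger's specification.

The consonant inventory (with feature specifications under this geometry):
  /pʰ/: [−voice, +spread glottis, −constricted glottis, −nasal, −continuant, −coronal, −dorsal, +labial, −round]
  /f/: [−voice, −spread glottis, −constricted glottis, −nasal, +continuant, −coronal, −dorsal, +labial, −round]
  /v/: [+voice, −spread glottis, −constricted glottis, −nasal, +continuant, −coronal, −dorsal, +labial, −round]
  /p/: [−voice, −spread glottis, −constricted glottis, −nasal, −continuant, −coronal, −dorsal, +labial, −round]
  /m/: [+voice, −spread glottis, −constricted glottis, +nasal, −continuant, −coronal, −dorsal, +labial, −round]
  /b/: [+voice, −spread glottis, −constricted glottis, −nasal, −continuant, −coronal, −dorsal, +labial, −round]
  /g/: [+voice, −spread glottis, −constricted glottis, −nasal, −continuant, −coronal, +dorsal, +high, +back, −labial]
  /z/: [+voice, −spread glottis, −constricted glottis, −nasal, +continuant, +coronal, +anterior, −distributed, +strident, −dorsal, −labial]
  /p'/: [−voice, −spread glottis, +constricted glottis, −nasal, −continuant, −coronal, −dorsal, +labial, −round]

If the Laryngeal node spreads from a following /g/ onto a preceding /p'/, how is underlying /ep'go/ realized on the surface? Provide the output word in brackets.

Laryngeal immediately or transitively dominates [voice], [spread glottis], [constricted glottis].
Spreading Laryngeal from /g/ onto /p'/ replaces those values with /g/'s: [+voice], [−spread glottis], [−constricted glottis]. Features outside Laryngeal ([nasal], [continuant], [coronal], …) stay as in /p'/.
This feature bundle is that of [b], so /ep'go/ surfaces as [ebgo].

[ebgo]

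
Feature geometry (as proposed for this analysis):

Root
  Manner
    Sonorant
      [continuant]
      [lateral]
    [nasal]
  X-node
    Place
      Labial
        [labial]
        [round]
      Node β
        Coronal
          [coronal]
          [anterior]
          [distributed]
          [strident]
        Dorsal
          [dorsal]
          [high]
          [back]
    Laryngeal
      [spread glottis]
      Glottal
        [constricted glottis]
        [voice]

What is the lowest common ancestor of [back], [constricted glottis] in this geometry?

[back] lies under Dorsal (below X-node).
[constricted glottis]: Root ▹ X-node ▹ Laryngeal ▹ Glottal ▹ [constricted glottis].
The lowest node appearing on every path is X-node; each proper daughter of X-node fails to dominate at least one of the listed features.

X-node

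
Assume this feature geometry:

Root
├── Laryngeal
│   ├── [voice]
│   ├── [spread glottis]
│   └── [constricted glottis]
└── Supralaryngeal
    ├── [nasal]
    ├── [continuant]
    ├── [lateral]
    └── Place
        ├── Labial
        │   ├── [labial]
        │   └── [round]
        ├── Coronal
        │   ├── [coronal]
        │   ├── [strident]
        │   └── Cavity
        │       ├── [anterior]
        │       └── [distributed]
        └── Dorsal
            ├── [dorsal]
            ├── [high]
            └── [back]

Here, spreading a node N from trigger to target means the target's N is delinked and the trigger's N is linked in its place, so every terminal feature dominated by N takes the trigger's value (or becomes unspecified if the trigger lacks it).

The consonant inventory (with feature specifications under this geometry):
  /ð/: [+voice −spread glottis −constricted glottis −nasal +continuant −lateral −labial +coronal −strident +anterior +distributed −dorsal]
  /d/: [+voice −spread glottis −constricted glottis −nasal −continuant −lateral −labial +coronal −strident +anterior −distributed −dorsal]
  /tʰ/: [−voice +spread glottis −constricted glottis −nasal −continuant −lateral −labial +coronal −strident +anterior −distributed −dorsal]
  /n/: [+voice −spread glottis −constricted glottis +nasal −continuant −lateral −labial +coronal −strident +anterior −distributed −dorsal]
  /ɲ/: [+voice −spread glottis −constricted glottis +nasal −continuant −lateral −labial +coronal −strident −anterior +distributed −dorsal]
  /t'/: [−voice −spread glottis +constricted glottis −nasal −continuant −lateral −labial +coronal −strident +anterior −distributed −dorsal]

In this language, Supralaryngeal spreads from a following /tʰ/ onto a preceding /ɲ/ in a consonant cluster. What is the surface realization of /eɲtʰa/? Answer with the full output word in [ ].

[edtʰa]

Terminals under Supralaryngeal in this geometry: [nasal], [continuant], [lateral], [labial], [round], [coronal], [strident], [anterior], [distributed], [dorsal], [high], [back].
After delinking /ɲ/'s Supralaryngeal and linking /tʰ/'s, the affected terminals become [−nasal], [−continuant], [−lateral], [−labial], [+coronal], [−strident], [+anterior], [−distributed], [−dorsal]; [voice], [spread glottis], [constricted glottis] (outside Supralaryngeal) are retained from /ɲ/.
This feature bundle is that of [d], so /eɲtʰa/ surfaces as [edtʰa].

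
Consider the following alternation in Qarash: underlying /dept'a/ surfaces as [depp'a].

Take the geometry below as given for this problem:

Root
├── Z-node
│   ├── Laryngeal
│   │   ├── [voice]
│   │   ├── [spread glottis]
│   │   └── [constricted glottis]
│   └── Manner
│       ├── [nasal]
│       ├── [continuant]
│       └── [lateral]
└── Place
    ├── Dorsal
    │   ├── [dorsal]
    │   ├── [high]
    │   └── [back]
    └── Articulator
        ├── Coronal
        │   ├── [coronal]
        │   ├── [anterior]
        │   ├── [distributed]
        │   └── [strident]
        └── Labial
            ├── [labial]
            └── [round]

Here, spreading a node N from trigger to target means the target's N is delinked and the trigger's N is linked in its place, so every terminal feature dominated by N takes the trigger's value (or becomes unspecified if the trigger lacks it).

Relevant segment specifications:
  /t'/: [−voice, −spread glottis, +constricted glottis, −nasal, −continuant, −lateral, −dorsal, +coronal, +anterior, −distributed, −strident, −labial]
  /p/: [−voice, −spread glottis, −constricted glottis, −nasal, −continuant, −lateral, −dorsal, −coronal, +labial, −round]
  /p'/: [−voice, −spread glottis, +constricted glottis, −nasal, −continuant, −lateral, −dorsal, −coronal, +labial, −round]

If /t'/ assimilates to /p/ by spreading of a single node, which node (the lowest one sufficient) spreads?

Comparing /t'/ with its surface form [p'], the features that change are [labial], [round], [coronal], [anterior], [distributed], [strident].
The smallest constituent containing every changed terminal is Articulator — each of its daughters lacks at least one of the affected features.
Delinking /t'/'s Articulator and associating /p/'s Articulator gives precisely the feature bundle of [p'].
[constricted glottis], a feature on which the two segments disagree outside Articulator, is unchanged — nothing dominating it spread, and Articulator is the minimal sufficient constituent.

Articulator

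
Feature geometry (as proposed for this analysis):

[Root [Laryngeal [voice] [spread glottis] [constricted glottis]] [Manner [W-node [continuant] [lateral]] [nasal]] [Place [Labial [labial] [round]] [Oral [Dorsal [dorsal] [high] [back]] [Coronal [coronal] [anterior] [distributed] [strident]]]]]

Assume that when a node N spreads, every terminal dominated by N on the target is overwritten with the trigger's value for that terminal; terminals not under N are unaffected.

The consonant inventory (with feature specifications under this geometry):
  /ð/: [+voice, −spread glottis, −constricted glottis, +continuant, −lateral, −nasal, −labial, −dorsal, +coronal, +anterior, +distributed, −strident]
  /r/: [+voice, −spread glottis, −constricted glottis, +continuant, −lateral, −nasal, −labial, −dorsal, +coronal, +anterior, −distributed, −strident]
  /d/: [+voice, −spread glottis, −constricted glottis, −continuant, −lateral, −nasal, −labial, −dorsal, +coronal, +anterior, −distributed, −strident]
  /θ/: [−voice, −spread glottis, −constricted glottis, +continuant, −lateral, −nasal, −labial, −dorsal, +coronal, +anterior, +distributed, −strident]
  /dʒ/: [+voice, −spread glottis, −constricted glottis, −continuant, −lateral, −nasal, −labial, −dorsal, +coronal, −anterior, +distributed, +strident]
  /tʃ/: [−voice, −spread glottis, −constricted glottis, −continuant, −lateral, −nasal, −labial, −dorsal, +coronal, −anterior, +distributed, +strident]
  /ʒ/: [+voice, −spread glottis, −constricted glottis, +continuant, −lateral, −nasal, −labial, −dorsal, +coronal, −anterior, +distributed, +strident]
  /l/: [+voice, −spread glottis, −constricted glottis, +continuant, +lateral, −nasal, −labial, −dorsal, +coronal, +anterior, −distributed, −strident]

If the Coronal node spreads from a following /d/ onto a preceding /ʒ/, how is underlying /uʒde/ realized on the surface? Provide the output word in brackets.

Terminals under Coronal in this geometry: [coronal], [anterior], [distributed], [strident].
After delinking /ʒ/'s Coronal and linking /d/'s, the affected terminals become [+coronal], [+anterior], [−distributed], [−strident]; [voice], [spread glottis], [constricted glottis], … (outside Coronal) are retained from /ʒ/.
The resulting bundle matches /r/ in the inventory; substituting it for /ʒ/ gives [urde].

[urde]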